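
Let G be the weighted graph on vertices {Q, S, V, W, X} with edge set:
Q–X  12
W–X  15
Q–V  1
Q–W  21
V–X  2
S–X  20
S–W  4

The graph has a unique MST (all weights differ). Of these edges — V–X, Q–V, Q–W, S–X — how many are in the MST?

2

Kruskal's algorithm — process edges by increasing weight (ties by edge label):
Q–V (1): add — endpoints in different components.
V–X (2): add — endpoints in different components.
S–W (4): add — endpoints in different components.
Q–X (12): skip — Q and X already connected.
W–X (15): add — endpoints in different components.
MST edge set: {Q–V, V–X, S–W, W–X}.
Of the listed edges, {V–X, Q–V} are in the MST → 2.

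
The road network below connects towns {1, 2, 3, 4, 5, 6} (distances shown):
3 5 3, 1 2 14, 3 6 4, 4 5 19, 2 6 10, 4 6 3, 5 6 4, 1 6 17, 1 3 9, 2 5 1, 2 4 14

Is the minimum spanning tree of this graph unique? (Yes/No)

Kruskal's algorithm — process edges by increasing weight (ties by edge label):
2 5 (1): add. Components now {1} {2,5} {3} {4} {6}
3 5 (3): add. Components now {1} {2,3,5} {4} {6}
4 6 (3): add. Components now {1} {2,3,5} {4,6}
3 6 (4): add. Components now {1} {2,3,4,5,6}
5 6 (4): skip — 5 and 6 already connected.
1 3 (9): add. Components now {1,2,3,4,5,6}
Non-tree edge 5 6 has weight 4, equal to the heaviest edge on its tree cycle — swapping gives another MST of the same weight. Not unique.

No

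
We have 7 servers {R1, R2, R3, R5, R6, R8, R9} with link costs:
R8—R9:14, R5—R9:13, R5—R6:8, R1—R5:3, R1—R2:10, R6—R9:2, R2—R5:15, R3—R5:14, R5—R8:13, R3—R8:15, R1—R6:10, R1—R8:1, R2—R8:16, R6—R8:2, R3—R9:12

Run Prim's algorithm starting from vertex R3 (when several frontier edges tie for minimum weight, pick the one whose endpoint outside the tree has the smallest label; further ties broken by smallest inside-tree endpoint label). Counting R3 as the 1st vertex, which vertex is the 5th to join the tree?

R1

Grow the tree from R3 using Prim:
Step 1: cheapest edge leaving the tree is R3—R9 (12); add R9.
Step 2: cheapest edge leaving the tree is R6—R9 (2); add R6.
Step 3: cheapest edge leaving the tree is R6—R8 (2); add R8.
Step 4: cheapest edge leaving the tree is R1—R8 (1); add R1.
Step 5: cheapest edge leaving the tree is R1—R5 (3); add R5.
Step 6: cheapest edge leaving the tree is R1—R2 (10); add R2.
Vertex order: R3, R9, R6, R8, R1, R5, R2. The 5th vertex is R1.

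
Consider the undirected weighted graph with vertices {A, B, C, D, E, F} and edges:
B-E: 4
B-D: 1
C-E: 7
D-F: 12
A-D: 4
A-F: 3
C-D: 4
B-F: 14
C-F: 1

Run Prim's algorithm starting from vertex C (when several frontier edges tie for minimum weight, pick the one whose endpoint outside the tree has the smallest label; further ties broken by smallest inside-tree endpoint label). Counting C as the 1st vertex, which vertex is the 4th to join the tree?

D

Prim's algorithm from C:
Step 1: cheapest edge leaving the tree is C-F (1); add F.
Step 2: cheapest edge leaving the tree is A-F (3); add A.
Step 3: cheapest edge leaving the tree is A-D (4); add D.
Step 4: cheapest edge leaving the tree is B-D (1); add B.
Step 5: cheapest edge leaving the tree is B-E (4); add E.
Vertex order: C, F, A, D, B, E. The 4th vertex is D.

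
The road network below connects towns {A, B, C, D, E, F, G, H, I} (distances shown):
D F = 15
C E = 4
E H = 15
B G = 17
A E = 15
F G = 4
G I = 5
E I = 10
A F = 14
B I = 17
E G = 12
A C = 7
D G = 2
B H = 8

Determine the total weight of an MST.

Grow the tree from I using Prim:
Step 1: cheapest edge leaving the tree is G I (5); add G.
Step 2: cheapest edge leaving the tree is D G (2); add D.
Step 3: cheapest edge leaving the tree is F G (4); add F.
Step 4: cheapest edge leaving the tree is E I (10); add E.
Step 5: cheapest edge leaving the tree is C E (4); add C.
Step 6: cheapest edge leaving the tree is A C (7); add A.
Step 7: cheapest edge leaving the tree is E H (15); add H.
Step 8: cheapest edge leaving the tree is B H (8); add B.
MST edges: G I, D G, F G, E I, C E, A C, E H, B H; total weight 5+2+4+10+4+7+15+8 = 55.

55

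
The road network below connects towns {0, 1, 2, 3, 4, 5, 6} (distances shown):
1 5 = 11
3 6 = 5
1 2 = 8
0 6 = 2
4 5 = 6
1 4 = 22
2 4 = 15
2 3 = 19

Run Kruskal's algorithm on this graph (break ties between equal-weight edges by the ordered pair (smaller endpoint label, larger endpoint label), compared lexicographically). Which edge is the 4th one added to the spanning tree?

Sort edges by weight, then run Kruskal:
0 6 (2): add. Components now {0,6} {1} {2} {3} {4} {5}
3 6 (5): add. Components now {0,3,6} {1} {2} {4} {5}
4 5 (6): add. Components now {0,3,6} {1} {2} {4,5}
1 2 (8): add. Components now {0,3,6} {1,2} {4,5}
1 5 (11): add. Components now {0,3,6} {1,2,4,5}
2 4 (15): skip — 2 and 4 already connected.
2 3 (19): add. Components now {0,1,2,3,4,5,6}
The 4th edge added is 1 2.

1-2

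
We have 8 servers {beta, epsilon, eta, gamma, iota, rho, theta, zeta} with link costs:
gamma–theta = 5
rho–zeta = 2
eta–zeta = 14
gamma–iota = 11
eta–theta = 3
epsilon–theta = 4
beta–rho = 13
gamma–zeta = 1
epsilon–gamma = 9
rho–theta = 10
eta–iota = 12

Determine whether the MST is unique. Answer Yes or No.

Kruskal: consider edges lightest-first.
gamma–zeta (1): add — endpoints in different components.
rho–zeta (2): add — endpoints in different components.
eta–theta (3): add — endpoints in different components.
epsilon–theta (4): add — endpoints in different components.
gamma–theta (5): add — endpoints in different components.
epsilon–gamma (9): skip — gamma and epsilon already connected.
rho–theta (10): skip — theta and rho already connected.
gamma–iota (11): add — endpoints in different components.
eta–iota (12): skip — iota and eta already connected.
beta–rho (13): add — endpoints in different components.
Every non-tree edge has weight strictly greater than the heaviest edge on the tree path between its endpoints, so the MST is unique.

Yes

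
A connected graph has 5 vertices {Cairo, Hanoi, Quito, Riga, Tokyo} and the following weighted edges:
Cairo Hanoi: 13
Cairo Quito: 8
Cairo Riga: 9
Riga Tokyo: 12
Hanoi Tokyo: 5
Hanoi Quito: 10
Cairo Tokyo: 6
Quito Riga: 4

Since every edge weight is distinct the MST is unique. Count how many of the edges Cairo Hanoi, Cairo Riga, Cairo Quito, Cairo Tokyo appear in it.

2

Sort edges by weight, then run Kruskal:
Quito Riga (4): add. Components now {Quito,Riga} {Tokyo} {Hanoi} {Cairo}
Hanoi Tokyo (5): add. Components now {Quito,Riga} {Hanoi,Tokyo} {Cairo}
Cairo Tokyo (6): add. Components now {Quito,Riga} {Cairo,Hanoi,Tokyo}
Cairo Quito (8): add. Components now {Cairo,Hanoi,Quito,Riga,Tokyo}
MST edge set: {Quito Riga, Hanoi Tokyo, Cairo Tokyo, Cairo Quito}.
Of the listed edges, {Cairo Quito, Cairo Tokyo} are in the MST → 2.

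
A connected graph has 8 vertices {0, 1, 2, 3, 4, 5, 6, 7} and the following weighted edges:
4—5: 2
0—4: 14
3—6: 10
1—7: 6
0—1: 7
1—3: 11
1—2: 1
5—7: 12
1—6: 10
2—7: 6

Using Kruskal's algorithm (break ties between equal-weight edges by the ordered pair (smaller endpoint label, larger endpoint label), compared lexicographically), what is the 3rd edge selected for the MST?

Sort edges by weight, then run Kruskal:
1—2 (1): add — endpoints in different components.
4—5 (2): add — endpoints in different components.
1—7 (6): add — endpoints in different components.
2—7 (6): skip — 2 and 7 already connected.
0—1 (7): add — endpoints in different components.
1—6 (10): add — endpoints in different components.
3—6 (10): add — endpoints in different components.
1—3 (11): skip — 1 and 3 already connected.
5—7 (12): add — endpoints in different components.
The 3rd edge added is 1—7.

1-7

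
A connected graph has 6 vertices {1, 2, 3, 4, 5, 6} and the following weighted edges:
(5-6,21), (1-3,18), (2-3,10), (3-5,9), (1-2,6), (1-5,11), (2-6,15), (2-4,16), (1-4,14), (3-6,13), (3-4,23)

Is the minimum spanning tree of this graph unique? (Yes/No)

Kruskal: consider edges lightest-first.
1-2 (6): add — endpoints in different components.
3-5 (9): add — endpoints in different components.
2-3 (10): add — endpoints in different components.
1-5 (11): skip — 1 and 5 already connected.
3-6 (13): add — endpoints in different components.
1-4 (14): add — endpoints in different components.
Every non-tree edge has weight strictly greater than the heaviest edge on the tree path between its endpoints, so the MST is unique.

Yes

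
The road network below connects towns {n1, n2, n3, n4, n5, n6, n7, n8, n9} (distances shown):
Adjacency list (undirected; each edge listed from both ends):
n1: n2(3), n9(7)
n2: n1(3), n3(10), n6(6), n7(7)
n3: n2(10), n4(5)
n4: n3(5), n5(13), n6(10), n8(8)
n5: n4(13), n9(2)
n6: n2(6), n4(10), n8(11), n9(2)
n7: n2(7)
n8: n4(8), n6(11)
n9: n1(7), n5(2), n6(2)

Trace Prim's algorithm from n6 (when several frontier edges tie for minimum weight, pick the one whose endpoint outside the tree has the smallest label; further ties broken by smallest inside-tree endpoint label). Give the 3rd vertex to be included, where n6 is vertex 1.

n5

Prim's algorithm from n6:
Step 1: frontier [n6–n9 2, n2–n6 6, n4–n6 10, n6–n8 11] → take n6–n9 (2); add n9.
Step 2: frontier [n2–n6 6, n4–n6 10, n6–n8 11, n5–n9 2, n1–n9 7] → take n5–n9 (2); add n5.
Step 3: frontier [n4–n5 13, n2–n6 6, n4–n6 10, n6–n8 11, n1–n9 7] → take n2–n6 (6); add n2.
Step 4: frontier [n1–n2 3, n2–n7 7, n2–n3 10, n4–n5 13, n4–n6 10, n6–n8 11, n1–n9 7] → take n1–n2 (3); add n1.
Step 5: frontier [n2–n7 7, n2–n3 10, n4–n5 13, n4–n6 10, n6–n8 11] → take n2–n7 (7); add n7.
Step 6: frontier [n2–n3 10, n4–n5 13, n4–n6 10, n6–n8 11] → take n2–n3 (10); add n3.
Step 7: frontier [n3–n4 5, n4–n5 13, n4–n6 10, n6–n8 11] → take n3–n4 (5); add n4.
Step 8: frontier [n4–n8 8, n6–n8 11] → take n4–n8 (8); add n8.
Vertex order: n6, n9, n5, n2, n1, n7, n3, n4, n8. The 3rd vertex is n5.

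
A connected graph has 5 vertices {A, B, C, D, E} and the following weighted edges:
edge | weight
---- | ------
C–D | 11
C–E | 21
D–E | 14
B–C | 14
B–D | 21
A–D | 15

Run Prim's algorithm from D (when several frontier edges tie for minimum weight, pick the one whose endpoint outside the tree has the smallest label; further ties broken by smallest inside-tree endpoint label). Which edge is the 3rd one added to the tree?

D-E

Prim, starting at D.
Step 1: cheapest edge leaving the tree is C–D (11); add C.
Step 2: cheapest edge leaving the tree is B–C (14); add B.
Step 3: cheapest edge leaving the tree is D–E (14); add E.
Step 4: cheapest edge leaving the tree is A–D (15); add A.
The 3rd edge added is D–E.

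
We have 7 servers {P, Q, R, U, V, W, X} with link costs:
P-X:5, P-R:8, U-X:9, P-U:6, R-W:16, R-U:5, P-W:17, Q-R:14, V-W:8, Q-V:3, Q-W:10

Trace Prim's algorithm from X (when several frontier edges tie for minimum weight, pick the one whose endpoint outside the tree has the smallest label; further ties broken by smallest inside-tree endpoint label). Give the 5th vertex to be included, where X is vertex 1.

Q

Grow the tree from X using Prim:
Step 1: frontier [P-X 5, U-X 9] → take P-X (5); add P.
Step 2: frontier [P-U 6, P-R 8, P-W 17, U-X 9] → take P-U (6); add U.
Step 3: frontier [P-R 8, P-W 17, R-U 5] → take R-U (5); add R.
Step 4: frontier [P-W 17, Q-R 14, R-W 16] → take Q-R (14); add Q.
Step 5: frontier [P-W 17, Q-V 3, Q-W 10, R-W 16] → take Q-V (3); add V.
Step 6: frontier [P-W 17, Q-W 10, R-W 16, V-W 8] → take V-W (8); add W.
Vertex order: X, P, U, R, Q, V, W. The 5th vertex is Q.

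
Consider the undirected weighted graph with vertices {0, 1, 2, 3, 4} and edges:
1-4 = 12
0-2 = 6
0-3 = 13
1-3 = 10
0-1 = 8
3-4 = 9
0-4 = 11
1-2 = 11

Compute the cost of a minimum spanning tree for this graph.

Prim's algorithm from 3:
Step 1: frontier [3-4 9, 1-3 10, 0-3 13] → take 3-4 (9); add 4.
Step 2: frontier [1-3 10, 0-3 13, 0-4 11, 1-4 12] → take 1-3 (10); add 1.
Step 3: frontier [0-1 8, 1-2 11, 0-3 13, 0-4 11] → take 0-1 (8); add 0.
Step 4: frontier [0-2 6, 1-2 11] → take 0-2 (6); add 2.
MST edges: 3-4, 1-3, 0-1, 0-2; total weight 9+10+8+6 = 33.

33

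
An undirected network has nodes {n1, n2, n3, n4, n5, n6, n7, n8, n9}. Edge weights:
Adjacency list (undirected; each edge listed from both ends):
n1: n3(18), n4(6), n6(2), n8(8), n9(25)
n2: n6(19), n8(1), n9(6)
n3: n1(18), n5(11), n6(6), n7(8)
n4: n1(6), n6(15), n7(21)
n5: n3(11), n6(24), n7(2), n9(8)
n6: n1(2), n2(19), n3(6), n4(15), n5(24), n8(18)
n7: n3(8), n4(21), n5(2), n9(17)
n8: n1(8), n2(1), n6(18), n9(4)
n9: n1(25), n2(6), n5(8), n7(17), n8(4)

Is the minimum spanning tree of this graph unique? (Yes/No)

Kruskal: consider edges lightest-first.
n2-n8 (1): add — endpoints in different components.
n1-n6 (2): add — endpoints in different components.
n5-n7 (2): add — endpoints in different components.
n8-n9 (4): add — endpoints in different components.
n1-n4 (6): add — endpoints in different components.
n2-n9 (6): skip — n9 and n2 already connected.
n3-n6 (6): add — endpoints in different components.
n1-n8 (8): add — endpoints in different components.
n3-n7 (8): add — endpoints in different components.
Non-tree edge n5-n9 has weight 8, equal to the heaviest edge on its tree cycle — swapping gives another MST of the same weight. Not unique.

No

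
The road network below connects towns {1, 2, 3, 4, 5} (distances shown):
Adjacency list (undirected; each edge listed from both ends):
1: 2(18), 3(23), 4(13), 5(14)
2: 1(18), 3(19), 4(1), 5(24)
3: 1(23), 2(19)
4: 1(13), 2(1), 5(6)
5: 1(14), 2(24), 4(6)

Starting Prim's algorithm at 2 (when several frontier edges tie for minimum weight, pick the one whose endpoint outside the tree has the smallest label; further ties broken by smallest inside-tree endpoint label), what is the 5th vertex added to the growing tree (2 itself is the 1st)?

Grow the tree from 2 using Prim:
Step 1: cheapest edge leaving the tree is 2–4 (1); add 4.
Step 2: cheapest edge leaving the tree is 4–5 (6); add 5.
Step 3: cheapest edge leaving the tree is 1–4 (13); add 1.
Step 4: cheapest edge leaving the tree is 2–3 (19); add 3.
Vertex order: 2, 4, 5, 1, 3. The 5th vertex is 3.

3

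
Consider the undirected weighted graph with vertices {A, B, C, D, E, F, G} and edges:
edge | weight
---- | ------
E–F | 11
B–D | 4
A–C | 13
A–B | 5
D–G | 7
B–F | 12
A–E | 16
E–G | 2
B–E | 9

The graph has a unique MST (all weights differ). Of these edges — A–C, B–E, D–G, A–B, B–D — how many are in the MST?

Kruskal: consider edges lightest-first.
E–G (2): add — endpoints in different components.
B–D (4): add — endpoints in different components.
A–B (5): add — endpoints in different components.
D–G (7): add — endpoints in different components.
B–E (9): skip — B and E already connected.
E–F (11): add — endpoints in different components.
B–F (12): skip — B and F already connected.
A–C (13): add — endpoints in different components.
MST edge set: {E–G, B–D, A–B, D–G, E–F, A–C}.
Of the listed edges, {A–C, D–G, A–B, B–D} are in the MST → 4.

4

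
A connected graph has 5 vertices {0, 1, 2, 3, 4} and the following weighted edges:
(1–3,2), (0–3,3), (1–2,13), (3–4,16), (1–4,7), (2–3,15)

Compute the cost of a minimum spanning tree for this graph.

Sort edges by weight, then run Kruskal:
1–3 (2): add. Components now {0} {1,3} {2} {4}
0–3 (3): add. Components now {0,1,3} {2} {4}
1–4 (7): add. Components now {0,1,3,4} {2}
1–2 (13): add. Components now {0,1,2,3,4}
MST edges: 1–3, 0–3, 1–4, 1–2; total weight 2+3+7+13 = 25.

25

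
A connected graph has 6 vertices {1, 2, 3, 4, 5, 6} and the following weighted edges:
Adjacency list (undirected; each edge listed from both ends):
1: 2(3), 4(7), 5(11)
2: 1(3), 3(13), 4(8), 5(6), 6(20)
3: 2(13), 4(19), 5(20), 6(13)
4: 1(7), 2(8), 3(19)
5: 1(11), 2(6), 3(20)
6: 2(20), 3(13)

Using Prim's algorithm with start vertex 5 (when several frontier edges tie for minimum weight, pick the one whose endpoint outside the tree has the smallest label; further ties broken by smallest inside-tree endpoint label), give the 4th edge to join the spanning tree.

Prim, starting at 5.
Step 1: frontier [2–5 6, 1–5 11, 3–5 20] → take 2–5 (6); add 2.
Step 2: frontier [1–2 3, 2–4 8, 2–3 13, 2–6 20, 1–5 11, 3–5 20] → take 1–2 (3); add 1.
Step 3: frontier [1–4 7, 2–4 8, 2–3 13, 2–6 20, 3–5 20] → take 1–4 (7); add 4.
Step 4: frontier [2–3 13, 2–6 20, 3–4 19, 3–5 20] → take 2–3 (13); add 3.
Step 5: frontier [2–6 20, 3–6 13] → take 3–6 (13); add 6.
The 4th edge added is 2–3.

2-3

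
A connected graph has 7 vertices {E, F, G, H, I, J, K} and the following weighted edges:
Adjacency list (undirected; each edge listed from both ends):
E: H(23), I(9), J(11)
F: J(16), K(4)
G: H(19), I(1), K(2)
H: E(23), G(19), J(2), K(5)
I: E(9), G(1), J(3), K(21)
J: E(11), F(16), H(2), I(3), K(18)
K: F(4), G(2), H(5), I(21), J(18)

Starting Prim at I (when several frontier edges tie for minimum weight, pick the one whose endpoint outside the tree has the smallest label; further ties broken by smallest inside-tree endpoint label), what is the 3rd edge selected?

Prim's algorithm from I:
Step 1: cheapest edge leaving the tree is G I (1); add G.
Step 2: cheapest edge leaving the tree is G K (2); add K.
Step 3: cheapest edge leaving the tree is I J (3); add J.
Step 4: cheapest edge leaving the tree is H J (2); add H.
Step 5: cheapest edge leaving the tree is F K (4); add F.
Step 6: cheapest edge leaving the tree is E I (9); add E.
The 3rd edge added is I J.

I-J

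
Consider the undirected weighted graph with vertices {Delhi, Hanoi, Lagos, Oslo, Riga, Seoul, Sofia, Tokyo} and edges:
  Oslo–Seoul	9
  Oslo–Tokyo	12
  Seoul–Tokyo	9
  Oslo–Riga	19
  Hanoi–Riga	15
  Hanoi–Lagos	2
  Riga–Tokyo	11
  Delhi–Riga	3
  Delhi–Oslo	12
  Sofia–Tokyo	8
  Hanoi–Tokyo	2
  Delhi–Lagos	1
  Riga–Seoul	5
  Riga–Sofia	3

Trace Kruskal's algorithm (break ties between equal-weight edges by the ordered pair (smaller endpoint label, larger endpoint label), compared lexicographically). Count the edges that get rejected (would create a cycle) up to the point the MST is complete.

1

Kruskal: consider edges lightest-first.
Delhi–Lagos (1): add — endpoints in different components.
Hanoi–Lagos (2): add — endpoints in different components.
Hanoi–Tokyo (2): add — endpoints in different components.
Delhi–Riga (3): add — endpoints in different components.
Riga–Sofia (3): add — endpoints in different components.
Riga–Seoul (5): add — endpoints in different components.
Sofia–Tokyo (8): skip — Tokyo and Sofia already connected.
Oslo–Seoul (9): add — endpoints in different components.
Edges rejected before the tree was complete: 1.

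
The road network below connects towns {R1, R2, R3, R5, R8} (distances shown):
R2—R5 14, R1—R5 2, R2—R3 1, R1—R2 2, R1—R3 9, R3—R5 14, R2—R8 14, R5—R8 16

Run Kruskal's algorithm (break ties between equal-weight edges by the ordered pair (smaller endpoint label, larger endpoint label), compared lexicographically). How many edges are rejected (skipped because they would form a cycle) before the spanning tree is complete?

Sort edges by weight, then run Kruskal:
R2—R3 (1): add — endpoints in different components.
R1—R2 (2): add — endpoints in different components.
R1—R5 (2): add — endpoints in different components.
R1—R3 (9): skip — R3 and R1 already connected.
R2—R5 (14): skip — R5 and R2 already connected.
R2—R8 (14): add — endpoints in different components.
Edges rejected before the tree was complete: 2.

2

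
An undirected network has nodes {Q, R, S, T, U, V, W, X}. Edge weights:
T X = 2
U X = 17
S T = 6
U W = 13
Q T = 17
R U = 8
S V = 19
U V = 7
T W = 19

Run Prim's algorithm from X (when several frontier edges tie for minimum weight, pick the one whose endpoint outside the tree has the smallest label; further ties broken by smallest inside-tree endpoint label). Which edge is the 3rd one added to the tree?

Grow the tree from X using Prim:
Step 1: cheapest edge leaving the tree is T X (2); add T.
Step 2: cheapest edge leaving the tree is S T (6); add S.
Step 3: cheapest edge leaving the tree is Q T (17); add Q.
Step 4: cheapest edge leaving the tree is U X (17); add U.
Step 5: cheapest edge leaving the tree is U V (7); add V.
Step 6: cheapest edge leaving the tree is R U (8); add R.
Step 7: cheapest edge leaving the tree is U W (13); add W.
The 3rd edge added is Q T.

Q-T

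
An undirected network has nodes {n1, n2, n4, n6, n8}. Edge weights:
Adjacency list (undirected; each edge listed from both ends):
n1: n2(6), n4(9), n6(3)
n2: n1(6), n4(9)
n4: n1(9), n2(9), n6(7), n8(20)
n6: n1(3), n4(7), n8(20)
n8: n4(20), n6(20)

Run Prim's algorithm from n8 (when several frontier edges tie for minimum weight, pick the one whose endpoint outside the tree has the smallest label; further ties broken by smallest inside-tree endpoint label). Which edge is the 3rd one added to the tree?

n1-n6

Grow the tree from n8 using Prim:
Step 1: cheapest edge leaving the tree is n4 n8 (20); add n4.
Step 2: cheapest edge leaving the tree is n4 n6 (7); add n6.
Step 3: cheapest edge leaving the tree is n1 n6 (3); add n1.
Step 4: cheapest edge leaving the tree is n1 n2 (6); add n2.
The 3rd edge added is n1 n6.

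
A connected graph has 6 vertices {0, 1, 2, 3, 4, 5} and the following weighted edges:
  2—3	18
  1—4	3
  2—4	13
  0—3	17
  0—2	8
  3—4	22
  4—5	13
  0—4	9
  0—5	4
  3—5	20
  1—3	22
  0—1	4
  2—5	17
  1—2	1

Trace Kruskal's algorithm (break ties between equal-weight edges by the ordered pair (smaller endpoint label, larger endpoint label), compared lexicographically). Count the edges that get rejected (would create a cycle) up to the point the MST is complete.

4

Sort edges by weight, then run Kruskal:
1—2 (1): add — endpoints in different components.
1—4 (3): add — endpoints in different components.
0—1 (4): add — endpoints in different components.
0—5 (4): add — endpoints in different components.
0—2 (8): skip — 0 and 2 already connected.
0—4 (9): skip — 0 and 4 already connected.
2—4 (13): skip — 2 and 4 already connected.
4—5 (13): skip — 4 and 5 already connected.
0—3 (17): add — endpoints in different components.
Edges rejected before the tree was complete: 4.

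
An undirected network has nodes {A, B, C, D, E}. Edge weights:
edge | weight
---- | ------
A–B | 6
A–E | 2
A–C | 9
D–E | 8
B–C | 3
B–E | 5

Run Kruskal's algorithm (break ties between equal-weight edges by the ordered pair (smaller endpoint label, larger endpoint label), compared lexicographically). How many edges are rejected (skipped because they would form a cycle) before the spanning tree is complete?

Kruskal: consider edges lightest-first.
A–E (2): add. Components now {A,E} {B} {C} {D}
B–C (3): add. Components now {A,E} {B,C} {D}
B–E (5): add. Components now {A,B,C,E} {D}
A–B (6): skip — A and B already connected.
D–E (8): add. Components now {A,B,C,D,E}
Edges rejected before the tree was complete: 1.

1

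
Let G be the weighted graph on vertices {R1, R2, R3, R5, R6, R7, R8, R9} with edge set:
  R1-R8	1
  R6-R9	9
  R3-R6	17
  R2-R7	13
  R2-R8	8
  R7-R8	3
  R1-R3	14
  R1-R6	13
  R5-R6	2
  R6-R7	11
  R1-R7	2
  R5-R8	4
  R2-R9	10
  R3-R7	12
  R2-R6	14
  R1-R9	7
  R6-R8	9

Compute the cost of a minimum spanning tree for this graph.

36

Prim, starting at R7.
Step 1: cheapest edge leaving the tree is R1-R7 (2); add R1.
Step 2: cheapest edge leaving the tree is R1-R8 (1); add R8.
Step 3: cheapest edge leaving the tree is R5-R8 (4); add R5.
Step 4: cheapest edge leaving the tree is R5-R6 (2); add R6.
Step 5: cheapest edge leaving the tree is R1-R9 (7); add R9.
Step 6: cheapest edge leaving the tree is R2-R8 (8); add R2.
Step 7: cheapest edge leaving the tree is R3-R7 (12); add R3.
MST edges: R1-R7, R1-R8, R5-R8, R5-R6, R1-R9, R2-R8, R3-R7; total weight 2+1+4+2+7+8+12 = 36.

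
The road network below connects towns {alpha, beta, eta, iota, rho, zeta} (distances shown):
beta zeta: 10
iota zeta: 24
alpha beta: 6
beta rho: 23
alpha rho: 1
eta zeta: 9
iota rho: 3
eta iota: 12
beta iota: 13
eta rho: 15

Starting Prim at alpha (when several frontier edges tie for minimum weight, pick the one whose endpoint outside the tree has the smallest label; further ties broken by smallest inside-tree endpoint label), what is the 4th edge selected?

beta-zeta

Grow the tree from alpha using Prim:
Step 1: cheapest edge leaving the tree is alpha rho (1); add rho.
Step 2: cheapest edge leaving the tree is iota rho (3); add iota.
Step 3: cheapest edge leaving the tree is alpha beta (6); add beta.
Step 4: cheapest edge leaving the tree is beta zeta (10); add zeta.
Step 5: cheapest edge leaving the tree is eta zeta (9); add eta.
The 4th edge added is beta zeta.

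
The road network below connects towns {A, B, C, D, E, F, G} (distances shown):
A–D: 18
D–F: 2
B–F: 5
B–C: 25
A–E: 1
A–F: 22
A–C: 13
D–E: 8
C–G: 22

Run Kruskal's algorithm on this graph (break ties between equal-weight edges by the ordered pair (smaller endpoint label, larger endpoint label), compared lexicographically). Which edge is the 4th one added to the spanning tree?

Sort edges by weight, then run Kruskal:
A–E (1): add — endpoints in different components.
D–F (2): add — endpoints in different components.
B–F (5): add — endpoints in different components.
D–E (8): add — endpoints in different components.
A–C (13): add — endpoints in different components.
A–D (18): skip — A and D already connected.
A–F (22): skip — A and F already connected.
C–G (22): add — endpoints in different components.
The 4th edge added is D–E.

D-E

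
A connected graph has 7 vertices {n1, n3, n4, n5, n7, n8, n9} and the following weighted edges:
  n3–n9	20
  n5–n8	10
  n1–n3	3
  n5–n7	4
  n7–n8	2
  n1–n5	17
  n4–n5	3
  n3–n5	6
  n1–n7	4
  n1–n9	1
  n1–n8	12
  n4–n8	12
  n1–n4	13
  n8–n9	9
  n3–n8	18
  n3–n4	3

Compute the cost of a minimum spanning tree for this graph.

16

Kruskal: consider edges lightest-first.
n1–n9 (1): add. Components now {n7} {n1,n9} {n3} {n8} {n4} {n5}
n7–n8 (2): add. Components now {n7,n8} {n1,n9} {n3} {n4} {n5}
n1–n3 (3): add. Components now {n7,n8} {n1,n3,n9} {n4} {n5}
n3–n4 (3): add. Components now {n7,n8} {n1,n3,n4,n9} {n5}
n4–n5 (3): add. Components now {n7,n8} {n1,n3,n4,n5,n9}
n1–n7 (4): add. Components now {n1,n3,n4,n5,n7,n8,n9}
MST edges: n1–n9, n7–n8, n1–n3, n3–n4, n4–n5, n1–n7; total weight 1+2+3+3+3+4 = 16.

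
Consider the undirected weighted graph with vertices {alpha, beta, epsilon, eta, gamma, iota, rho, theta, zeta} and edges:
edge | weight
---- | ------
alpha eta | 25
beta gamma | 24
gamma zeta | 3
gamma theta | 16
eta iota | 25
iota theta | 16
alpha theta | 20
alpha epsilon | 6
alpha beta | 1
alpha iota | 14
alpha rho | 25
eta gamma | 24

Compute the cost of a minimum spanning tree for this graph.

Sort edges by weight, then run Kruskal:
alpha beta (1): add — endpoints in different components.
gamma zeta (3): add — endpoints in different components.
alpha epsilon (6): add — endpoints in different components.
alpha iota (14): add — endpoints in different components.
gamma theta (16): add — endpoints in different components.
iota theta (16): add — endpoints in different components.
alpha theta (20): skip — theta and alpha already connected.
beta gamma (24): skip — gamma and beta already connected.
eta gamma (24): add — endpoints in different components.
alpha eta (25): skip — eta and alpha already connected.
alpha rho (25): add — endpoints in different components.
MST edges: alpha beta, gamma zeta, alpha epsilon, alpha iota, gamma theta, iota theta, eta gamma, alpha rho; total weight 1+3+6+14+16+16+24+25 = 105.

105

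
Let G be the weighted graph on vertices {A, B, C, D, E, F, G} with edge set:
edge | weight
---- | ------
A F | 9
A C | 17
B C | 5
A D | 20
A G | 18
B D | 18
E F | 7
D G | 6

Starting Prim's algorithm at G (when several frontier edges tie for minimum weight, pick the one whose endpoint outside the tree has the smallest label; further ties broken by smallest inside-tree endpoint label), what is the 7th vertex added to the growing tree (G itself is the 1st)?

B

Prim's algorithm from G:
Step 1: cheapest edge leaving the tree is D G (6); add D.
Step 2: cheapest edge leaving the tree is A G (18); add A.
Step 3: cheapest edge leaving the tree is A F (9); add F.
Step 4: cheapest edge leaving the tree is E F (7); add E.
Step 5: cheapest edge leaving the tree is A C (17); add C.
Step 6: cheapest edge leaving the tree is B C (5); add B.
Vertex order: G, D, A, F, E, C, B. The 7th vertex is B.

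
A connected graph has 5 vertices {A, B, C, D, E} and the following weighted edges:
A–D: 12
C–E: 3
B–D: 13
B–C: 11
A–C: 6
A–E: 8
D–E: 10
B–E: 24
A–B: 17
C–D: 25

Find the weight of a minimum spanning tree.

30

Kruskal's algorithm — process edges by increasing weight (ties by edge label):
C–E (3): add — endpoints in different components.
A–C (6): add — endpoints in different components.
A–E (8): skip — A and E already connected.
D–E (10): add — endpoints in different components.
B–C (11): add — endpoints in different components.
MST edges: C–E, A–C, D–E, B–C; total weight 3+6+10+11 = 30.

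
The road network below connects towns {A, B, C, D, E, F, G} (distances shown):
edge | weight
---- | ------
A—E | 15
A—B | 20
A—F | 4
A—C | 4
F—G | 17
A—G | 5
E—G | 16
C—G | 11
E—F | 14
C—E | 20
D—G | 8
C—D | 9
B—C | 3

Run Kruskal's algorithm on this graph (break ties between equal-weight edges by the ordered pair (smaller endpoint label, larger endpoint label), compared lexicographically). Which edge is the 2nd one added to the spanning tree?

A-C

Kruskal: consider edges lightest-first.
B—C (3): add. Components now {A} {B,C} {D} {E} {F} {G}
A—C (4): add. Components now {A,B,C} {D} {E} {F} {G}
A—F (4): add. Components now {A,B,C,F} {D} {E} {G}
A—G (5): add. Components now {A,B,C,F,G} {D} {E}
D—G (8): add. Components now {A,B,C,D,F,G} {E}
C—D (9): skip — C and D already connected.
C—G (11): skip — C and G already connected.
E—F (14): add. Components now {A,B,C,D,E,F,G}
The 2nd edge added is A—C.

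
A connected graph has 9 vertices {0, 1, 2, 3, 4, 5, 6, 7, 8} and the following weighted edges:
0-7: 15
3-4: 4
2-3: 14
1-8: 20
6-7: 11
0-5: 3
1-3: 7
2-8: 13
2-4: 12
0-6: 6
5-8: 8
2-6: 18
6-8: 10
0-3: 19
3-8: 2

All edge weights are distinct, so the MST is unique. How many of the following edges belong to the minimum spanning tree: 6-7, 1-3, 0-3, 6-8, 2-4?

Kruskal's algorithm — process edges by increasing weight (ties by edge label):
3-8 (2): add — endpoints in different components.
0-5 (3): add — endpoints in different components.
3-4 (4): add — endpoints in different components.
0-6 (6): add — endpoints in different components.
1-3 (7): add — endpoints in different components.
5-8 (8): add — endpoints in different components.
6-8 (10): skip — 6 and 8 already connected.
6-7 (11): add — endpoints in different components.
2-4 (12): add — endpoints in different components.
MST edge set: {3-8, 0-5, 3-4, 0-6, 1-3, 5-8, 6-7, 2-4}.
Of the listed edges, {6-7, 1-3, 2-4} are in the MST → 3.

3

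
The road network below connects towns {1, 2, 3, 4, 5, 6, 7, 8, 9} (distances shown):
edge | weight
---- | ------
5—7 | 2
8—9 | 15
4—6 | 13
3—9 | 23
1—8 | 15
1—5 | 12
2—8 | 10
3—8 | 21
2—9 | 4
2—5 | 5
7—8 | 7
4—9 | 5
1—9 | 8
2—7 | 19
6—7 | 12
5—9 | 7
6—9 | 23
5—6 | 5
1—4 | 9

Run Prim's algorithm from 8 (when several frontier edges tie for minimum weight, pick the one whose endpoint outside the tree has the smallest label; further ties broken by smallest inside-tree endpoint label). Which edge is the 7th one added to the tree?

Prim's algorithm from 8:
Step 1: cheapest edge leaving the tree is 7—8 (7); add 7.
Step 2: cheapest edge leaving the tree is 5—7 (2); add 5.
Step 3: cheapest edge leaving the tree is 2—5 (5); add 2.
Step 4: cheapest edge leaving the tree is 2—9 (4); add 9.
Step 5: cheapest edge leaving the tree is 4—9 (5); add 4.
Step 6: cheapest edge leaving the tree is 5—6 (5); add 6.
Step 7: cheapest edge leaving the tree is 1—9 (8); add 1.
Step 8: cheapest edge leaving the tree is 3—8 (21); add 3.
The 7th edge added is 1—9.

1-9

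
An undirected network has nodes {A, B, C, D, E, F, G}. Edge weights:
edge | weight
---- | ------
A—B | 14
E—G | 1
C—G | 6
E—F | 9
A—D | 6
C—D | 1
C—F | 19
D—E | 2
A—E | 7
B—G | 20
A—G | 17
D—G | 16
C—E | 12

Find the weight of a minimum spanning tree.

33

Kruskal's algorithm — process edges by increasing weight (ties by edge label):
C—D (1): add. Components now {A} {B} {C,D} {E} {F} {G}
E—G (1): add. Components now {A} {B} {C,D} {E,G} {F}
D—E (2): add. Components now {A} {B} {C,D,E,G} {F}
A—D (6): add. Components now {A,C,D,E,G} {B} {F}
C—G (6): skip — C and G already connected.
A—E (7): skip — A and E already connected.
E—F (9): add. Components now {A,C,D,E,F,G} {B}
C—E (12): skip — C and E already connected.
A—B (14): add. Components now {A,B,C,D,E,F,G}
MST edges: C—D, E—G, D—E, A—D, E—F, A—B; total weight 1+1+2+6+9+14 = 33.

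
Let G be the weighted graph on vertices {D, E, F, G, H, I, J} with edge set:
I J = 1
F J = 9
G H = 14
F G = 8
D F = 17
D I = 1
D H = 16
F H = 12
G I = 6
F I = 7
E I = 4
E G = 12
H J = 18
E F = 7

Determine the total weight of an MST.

31

Kruskal's algorithm — process edges by increasing weight (ties by edge label):
D I (1): add. Components now {D,I} {E} {F} {G} {H} {J}
I J (1): add. Components now {D,I,J} {E} {F} {G} {H}
E I (4): add. Components now {D,E,I,J} {F} {G} {H}
G I (6): add. Components now {D,E,G,I,J} {F} {H}
E F (7): add. Components now {D,E,F,G,I,J} {H}
F I (7): skip — F and I already connected.
F G (8): skip — F and G already connected.
F J (9): skip — F and J already connected.
E G (12): skip — E and G already connected.
F H (12): add. Components now {D,E,F,G,H,I,J}
MST edges: D I, I J, E I, G I, E F, F H; total weight 1+1+4+6+7+12 = 31.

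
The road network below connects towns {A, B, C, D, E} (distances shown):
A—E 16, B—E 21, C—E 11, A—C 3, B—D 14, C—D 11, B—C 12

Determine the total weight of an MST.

37

Sort edges by weight, then run Kruskal:
A—C (3): add. Components now {A,C} {B} {D} {E}
C—D (11): add. Components now {A,C,D} {B} {E}
C—E (11): add. Components now {A,C,D,E} {B}
B—C (12): add. Components now {A,B,C,D,E}
MST edges: A—C, C—D, C—E, B—C; total weight 3+11+11+12 = 37.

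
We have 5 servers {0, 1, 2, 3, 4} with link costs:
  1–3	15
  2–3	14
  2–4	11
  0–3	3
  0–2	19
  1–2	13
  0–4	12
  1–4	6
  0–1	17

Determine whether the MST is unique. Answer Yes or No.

Sort edges by weight, then run Kruskal:
0–3 (3): add. Components now {0,3} {1} {2} {4}
1–4 (6): add. Components now {0,3} {1,4} {2}
2–4 (11): add. Components now {0,3} {1,2,4}
0–4 (12): add. Components now {0,1,2,3,4}
Every non-tree edge has weight strictly greater than the heaviest edge on the tree path between its endpoints, so the MST is unique.

Yes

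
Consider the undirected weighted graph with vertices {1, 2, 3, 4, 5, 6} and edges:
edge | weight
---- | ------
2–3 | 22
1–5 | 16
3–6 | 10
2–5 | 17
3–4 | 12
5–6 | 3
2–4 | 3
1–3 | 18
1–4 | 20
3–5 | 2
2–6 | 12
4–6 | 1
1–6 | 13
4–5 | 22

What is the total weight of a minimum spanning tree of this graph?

Kruskal's algorithm — process edges by increasing weight (ties by edge label):
4–6 (1): add. Components now {1} {2} {3} {4,6} {5}
3–5 (2): add. Components now {1} {2} {3,5} {4,6}
2–4 (3): add. Components now {1} {2,4,6} {3,5}
5–6 (3): add. Components now {1} {2,3,4,5,6}
3–6 (10): skip — 3 and 6 already connected.
2–6 (12): skip — 2 and 6 already connected.
3–4 (12): skip — 3 and 4 already connected.
1–6 (13): add. Components now {1,2,3,4,5,6}
MST edges: 4–6, 3–5, 2–4, 5–6, 1–6; total weight 1+2+3+3+13 = 22.

22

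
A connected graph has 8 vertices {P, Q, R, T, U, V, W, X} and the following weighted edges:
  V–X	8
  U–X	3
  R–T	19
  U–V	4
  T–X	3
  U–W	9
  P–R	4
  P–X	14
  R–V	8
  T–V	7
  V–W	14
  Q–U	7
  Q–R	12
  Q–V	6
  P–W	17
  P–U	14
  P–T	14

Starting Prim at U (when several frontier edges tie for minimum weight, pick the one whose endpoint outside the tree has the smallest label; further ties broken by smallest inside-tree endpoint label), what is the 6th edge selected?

Prim, starting at U.
Step 1: cheapest edge leaving the tree is U–X (3); add X.
Step 2: cheapest edge leaving the tree is T–X (3); add T.
Step 3: cheapest edge leaving the tree is U–V (4); add V.
Step 4: cheapest edge leaving the tree is Q–V (6); add Q.
Step 5: cheapest edge leaving the tree is R–V (8); add R.
Step 6: cheapest edge leaving the tree is P–R (4); add P.
Step 7: cheapest edge leaving the tree is U–W (9); add W.
The 6th edge added is P–R.

P-R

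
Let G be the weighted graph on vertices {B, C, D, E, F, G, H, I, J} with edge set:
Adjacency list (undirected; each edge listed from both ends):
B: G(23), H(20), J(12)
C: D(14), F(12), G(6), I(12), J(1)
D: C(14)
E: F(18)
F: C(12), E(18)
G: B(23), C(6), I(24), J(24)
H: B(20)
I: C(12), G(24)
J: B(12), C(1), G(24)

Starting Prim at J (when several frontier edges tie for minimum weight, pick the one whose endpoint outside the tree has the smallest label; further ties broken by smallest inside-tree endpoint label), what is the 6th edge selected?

C-D

Grow the tree from J using Prim:
Step 1: cheapest edge leaving the tree is C—J (1); add C.
Step 2: cheapest edge leaving the tree is C—G (6); add G.
Step 3: cheapest edge leaving the tree is B—J (12); add B.
Step 4: cheapest edge leaving the tree is C—F (12); add F.
Step 5: cheapest edge leaving the tree is C—I (12); add I.
Step 6: cheapest edge leaving the tree is C—D (14); add D.
Step 7: cheapest edge leaving the tree is E—F (18); add E.
Step 8: cheapest edge leaving the tree is B—H (20); add H.
The 6th edge added is C—D.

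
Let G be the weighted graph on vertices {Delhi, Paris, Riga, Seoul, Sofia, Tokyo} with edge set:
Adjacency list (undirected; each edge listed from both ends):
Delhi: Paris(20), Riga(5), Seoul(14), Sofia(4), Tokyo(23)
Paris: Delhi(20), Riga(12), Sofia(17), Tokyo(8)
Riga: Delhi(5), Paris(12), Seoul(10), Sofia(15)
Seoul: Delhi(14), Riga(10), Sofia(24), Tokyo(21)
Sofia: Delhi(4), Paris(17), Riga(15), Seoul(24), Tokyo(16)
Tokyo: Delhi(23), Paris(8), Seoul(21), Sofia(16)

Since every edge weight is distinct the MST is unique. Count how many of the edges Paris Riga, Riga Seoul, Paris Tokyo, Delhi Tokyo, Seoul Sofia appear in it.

3

Kruskal's algorithm — process edges by increasing weight (ties by edge label):
Delhi Sofia (4): add. Components now {Delhi,Sofia} {Tokyo} {Paris} {Riga} {Seoul}
Delhi Riga (5): add. Components now {Delhi,Riga,Sofia} {Tokyo} {Paris} {Seoul}
Paris Tokyo (8): add. Components now {Delhi,Riga,Sofia} {Paris,Tokyo} {Seoul}
Riga Seoul (10): add. Components now {Delhi,Riga,Seoul,Sofia} {Paris,Tokyo}
Paris Riga (12): add. Components now {Delhi,Paris,Riga,Seoul,Sofia,Tokyo}
MST edge set: {Delhi Sofia, Delhi Riga, Paris Tokyo, Riga Seoul, Paris Riga}.
Of the listed edges, {Paris Riga, Riga Seoul, Paris Tokyo} are in the MST → 3.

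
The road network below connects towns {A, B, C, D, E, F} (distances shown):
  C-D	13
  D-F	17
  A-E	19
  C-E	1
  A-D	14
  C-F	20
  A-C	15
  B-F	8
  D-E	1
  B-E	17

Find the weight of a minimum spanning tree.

41

Grow the tree from E using Prim:
Step 1: cheapest edge leaving the tree is C-E (1); add C.
Step 2: cheapest edge leaving the tree is D-E (1); add D.
Step 3: cheapest edge leaving the tree is A-D (14); add A.
Step 4: cheapest edge leaving the tree is B-E (17); add B.
Step 5: cheapest edge leaving the tree is B-F (8); add F.
MST edges: C-E, D-E, A-D, B-E, B-F; total weight 1+1+14+17+8 = 41.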